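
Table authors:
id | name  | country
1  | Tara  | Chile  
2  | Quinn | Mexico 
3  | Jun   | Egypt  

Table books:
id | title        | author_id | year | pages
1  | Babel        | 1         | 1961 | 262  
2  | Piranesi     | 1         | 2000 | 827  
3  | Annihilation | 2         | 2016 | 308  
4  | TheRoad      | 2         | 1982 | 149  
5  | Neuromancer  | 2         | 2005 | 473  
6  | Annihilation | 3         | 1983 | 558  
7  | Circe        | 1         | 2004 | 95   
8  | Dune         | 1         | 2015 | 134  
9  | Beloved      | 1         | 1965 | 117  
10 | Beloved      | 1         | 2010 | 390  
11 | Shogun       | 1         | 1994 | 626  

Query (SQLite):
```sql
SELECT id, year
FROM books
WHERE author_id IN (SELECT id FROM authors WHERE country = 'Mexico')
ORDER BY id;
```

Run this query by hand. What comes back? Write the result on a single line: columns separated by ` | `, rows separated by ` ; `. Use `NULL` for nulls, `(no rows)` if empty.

3 | 2016 ; 4 | 1982 ; 5 | 2005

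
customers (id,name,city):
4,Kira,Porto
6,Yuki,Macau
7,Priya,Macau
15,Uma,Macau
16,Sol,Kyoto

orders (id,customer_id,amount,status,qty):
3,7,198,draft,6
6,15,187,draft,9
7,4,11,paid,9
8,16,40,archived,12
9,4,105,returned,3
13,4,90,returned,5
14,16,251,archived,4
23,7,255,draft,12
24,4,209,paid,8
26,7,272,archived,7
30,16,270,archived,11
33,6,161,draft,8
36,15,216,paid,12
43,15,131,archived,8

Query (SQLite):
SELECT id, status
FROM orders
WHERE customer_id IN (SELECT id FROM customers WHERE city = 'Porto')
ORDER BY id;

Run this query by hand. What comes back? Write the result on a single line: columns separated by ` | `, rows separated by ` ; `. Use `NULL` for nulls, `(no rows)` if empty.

7 | paid ; 9 | returned ; 13 | returned ; 24 | paid

Inner query: customers.id where city = 'Porto'.
Outer: keep orders rows whose customer_id is in that set.
Inner query → {4}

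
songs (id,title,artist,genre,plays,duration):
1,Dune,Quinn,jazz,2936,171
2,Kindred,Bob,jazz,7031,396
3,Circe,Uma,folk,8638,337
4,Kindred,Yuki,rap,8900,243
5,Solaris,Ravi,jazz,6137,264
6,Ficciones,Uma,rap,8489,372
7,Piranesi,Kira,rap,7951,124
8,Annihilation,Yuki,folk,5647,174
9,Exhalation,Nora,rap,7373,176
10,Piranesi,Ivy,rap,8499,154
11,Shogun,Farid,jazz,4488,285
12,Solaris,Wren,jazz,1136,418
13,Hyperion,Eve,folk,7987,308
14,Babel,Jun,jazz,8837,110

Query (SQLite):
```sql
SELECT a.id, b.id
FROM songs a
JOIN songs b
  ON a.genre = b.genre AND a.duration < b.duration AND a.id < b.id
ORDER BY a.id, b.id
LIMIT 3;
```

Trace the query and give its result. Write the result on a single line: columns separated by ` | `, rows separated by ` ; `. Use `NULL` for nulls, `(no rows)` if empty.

1 | 2 ; 1 | 5 ; 1 | 11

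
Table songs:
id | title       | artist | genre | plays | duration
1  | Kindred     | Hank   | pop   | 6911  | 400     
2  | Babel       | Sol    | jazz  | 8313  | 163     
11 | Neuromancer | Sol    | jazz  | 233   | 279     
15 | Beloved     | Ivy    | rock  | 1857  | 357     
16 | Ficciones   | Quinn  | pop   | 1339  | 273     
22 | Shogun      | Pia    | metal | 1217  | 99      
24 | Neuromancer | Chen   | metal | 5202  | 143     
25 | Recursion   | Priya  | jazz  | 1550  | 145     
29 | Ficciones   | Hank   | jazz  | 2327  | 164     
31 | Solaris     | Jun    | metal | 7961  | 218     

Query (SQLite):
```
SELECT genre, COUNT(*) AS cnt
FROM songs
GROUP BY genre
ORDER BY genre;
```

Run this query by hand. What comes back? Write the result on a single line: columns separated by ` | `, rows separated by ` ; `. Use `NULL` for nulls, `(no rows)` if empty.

jazz | 4 ; metal | 3 ; pop | 2 ; rock | 1

Partition songs by genre; compute COUNT(*) within each group.
  jazz: ids {2, 11, 25, 29} → COUNT(*)=4
  metal: ids {22, 24, 31} → COUNT(*)=3
  pop: ids {1, 16} → COUNT(*)=2
  rock: ids {15} → COUNT(*)=1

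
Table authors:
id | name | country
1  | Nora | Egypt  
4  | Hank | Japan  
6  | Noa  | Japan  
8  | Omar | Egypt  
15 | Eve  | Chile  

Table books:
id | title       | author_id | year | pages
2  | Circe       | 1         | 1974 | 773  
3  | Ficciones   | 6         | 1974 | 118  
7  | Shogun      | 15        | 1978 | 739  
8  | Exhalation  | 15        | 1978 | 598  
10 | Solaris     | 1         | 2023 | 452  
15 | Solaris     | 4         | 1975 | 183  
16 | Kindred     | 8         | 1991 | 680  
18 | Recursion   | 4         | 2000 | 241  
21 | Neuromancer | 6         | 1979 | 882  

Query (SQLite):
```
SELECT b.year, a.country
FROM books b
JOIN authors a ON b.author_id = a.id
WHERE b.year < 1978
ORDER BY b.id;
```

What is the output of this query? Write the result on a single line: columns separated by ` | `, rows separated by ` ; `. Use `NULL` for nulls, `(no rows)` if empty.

Each books row matches the authors row where author_id = authors.id.
Then keep rows with b.year < 1978.

1974 | Egypt ; 1974 | Japan ; 1975 | Japan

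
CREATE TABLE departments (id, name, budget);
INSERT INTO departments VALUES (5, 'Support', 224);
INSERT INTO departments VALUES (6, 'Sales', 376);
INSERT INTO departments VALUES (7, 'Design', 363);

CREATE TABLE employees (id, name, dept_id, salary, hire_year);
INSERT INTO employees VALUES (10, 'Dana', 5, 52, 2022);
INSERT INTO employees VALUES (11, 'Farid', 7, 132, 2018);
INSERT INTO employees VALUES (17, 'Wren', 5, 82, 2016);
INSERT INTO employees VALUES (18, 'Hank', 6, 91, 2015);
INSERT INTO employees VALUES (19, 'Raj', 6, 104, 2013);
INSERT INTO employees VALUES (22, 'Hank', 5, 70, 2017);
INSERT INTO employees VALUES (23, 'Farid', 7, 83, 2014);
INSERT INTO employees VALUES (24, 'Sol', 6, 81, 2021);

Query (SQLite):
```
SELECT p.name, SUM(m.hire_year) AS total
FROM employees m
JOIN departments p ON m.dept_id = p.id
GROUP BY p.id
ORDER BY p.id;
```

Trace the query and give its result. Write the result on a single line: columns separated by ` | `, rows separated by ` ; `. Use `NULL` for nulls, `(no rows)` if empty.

Join each employees row to its departments via dept_id.
Group joined rows by departments.id; compute SUM(m.hire_year) per group.
  5: ids {10, 17, 22} → SUM(m.hire_year)=6055
  6: ids {18, 19, 24} → SUM(m.hire_year)=6049
  7: ids {11, 23} → SUM(m.hire_year)=4032

Support | 6055 ; Sales | 6049 ; Design | 4032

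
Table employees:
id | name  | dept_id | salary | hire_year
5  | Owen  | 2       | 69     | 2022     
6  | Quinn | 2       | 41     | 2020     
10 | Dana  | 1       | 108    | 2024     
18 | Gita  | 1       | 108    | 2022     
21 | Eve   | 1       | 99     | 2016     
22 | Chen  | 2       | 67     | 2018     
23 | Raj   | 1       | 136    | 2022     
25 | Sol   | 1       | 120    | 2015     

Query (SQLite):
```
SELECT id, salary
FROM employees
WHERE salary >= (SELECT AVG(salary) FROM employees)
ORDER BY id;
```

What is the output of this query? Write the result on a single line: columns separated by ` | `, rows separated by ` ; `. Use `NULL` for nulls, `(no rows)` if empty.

10 | 108 ; 18 | 108 ; 21 | 99 ; 23 | 136 ; 25 | 120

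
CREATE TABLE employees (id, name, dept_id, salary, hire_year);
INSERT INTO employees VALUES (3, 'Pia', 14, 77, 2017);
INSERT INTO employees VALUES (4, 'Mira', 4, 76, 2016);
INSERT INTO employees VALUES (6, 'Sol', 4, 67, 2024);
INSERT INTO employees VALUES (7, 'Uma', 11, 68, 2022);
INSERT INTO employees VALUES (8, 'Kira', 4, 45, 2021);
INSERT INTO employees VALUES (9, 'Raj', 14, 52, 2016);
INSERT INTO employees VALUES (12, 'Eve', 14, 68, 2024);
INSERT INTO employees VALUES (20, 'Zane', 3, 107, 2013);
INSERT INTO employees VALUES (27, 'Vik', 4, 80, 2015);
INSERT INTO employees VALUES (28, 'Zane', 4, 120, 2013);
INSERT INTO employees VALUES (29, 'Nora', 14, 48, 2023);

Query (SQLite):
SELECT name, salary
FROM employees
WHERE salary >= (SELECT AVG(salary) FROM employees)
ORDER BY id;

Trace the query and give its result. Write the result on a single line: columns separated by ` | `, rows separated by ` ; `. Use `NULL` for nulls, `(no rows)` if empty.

Scalar subquery: AVG(salary) over all employees rows = 73.454545 (≈; comparison uses full precision).
Keep rows where salary >= that value.

Pia | 77 ; Mira | 76 ; Zane | 107 ; Vik | 80 ; Zane | 120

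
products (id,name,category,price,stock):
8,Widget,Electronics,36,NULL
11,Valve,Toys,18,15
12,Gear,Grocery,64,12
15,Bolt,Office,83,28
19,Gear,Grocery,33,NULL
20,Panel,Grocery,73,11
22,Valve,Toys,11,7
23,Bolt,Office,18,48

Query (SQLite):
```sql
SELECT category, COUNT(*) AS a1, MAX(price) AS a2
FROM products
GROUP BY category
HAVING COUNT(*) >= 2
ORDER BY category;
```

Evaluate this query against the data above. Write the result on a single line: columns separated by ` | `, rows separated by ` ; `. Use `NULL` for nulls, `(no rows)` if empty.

Group products by category.
Per group compute: COUNT(*), MAX(price).
HAVING: drop groups with fewer than 2 rows.
  Electronics: ids {8} → COUNT(*)=1, MAX(price)=36
  Grocery: ids {12, 19, 20} → COUNT(*)=3, MAX(price)=73
  Office: ids {15, 23} → COUNT(*)=2, MAX(price)=83
  Toys: ids {11, 22} → COUNT(*)=2, MAX(price)=18

Grocery | 3 | 73 ; Office | 2 | 83 ; Toys | 2 | 18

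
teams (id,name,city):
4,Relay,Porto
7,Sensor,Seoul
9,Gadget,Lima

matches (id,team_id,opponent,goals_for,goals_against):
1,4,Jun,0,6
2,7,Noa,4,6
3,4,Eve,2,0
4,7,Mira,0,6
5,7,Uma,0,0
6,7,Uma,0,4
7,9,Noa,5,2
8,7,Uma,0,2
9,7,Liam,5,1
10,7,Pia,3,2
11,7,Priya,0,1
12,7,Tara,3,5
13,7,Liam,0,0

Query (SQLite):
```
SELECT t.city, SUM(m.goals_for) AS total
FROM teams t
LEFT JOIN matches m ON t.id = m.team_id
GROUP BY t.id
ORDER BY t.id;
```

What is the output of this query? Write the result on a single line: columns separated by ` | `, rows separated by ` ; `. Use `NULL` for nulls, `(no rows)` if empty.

Porto | 2 ; Seoul | 15 ; Lima | 5

LEFT JOIN keeps every teams row; unmatched ones get NULL for matches columns.
Group by teams.id and compute SUM(m.goals_for). SUM over an all-NULL group is NULL.
  4: ids {1, 3} → SUM(m.goals_for)=2
  7: ids {2, 4, 5, 6, 8, 9, 10, 11, 12, 13} → SUM(m.goals_for)=15
  9: ids {7} → SUM(m.goals_for)=5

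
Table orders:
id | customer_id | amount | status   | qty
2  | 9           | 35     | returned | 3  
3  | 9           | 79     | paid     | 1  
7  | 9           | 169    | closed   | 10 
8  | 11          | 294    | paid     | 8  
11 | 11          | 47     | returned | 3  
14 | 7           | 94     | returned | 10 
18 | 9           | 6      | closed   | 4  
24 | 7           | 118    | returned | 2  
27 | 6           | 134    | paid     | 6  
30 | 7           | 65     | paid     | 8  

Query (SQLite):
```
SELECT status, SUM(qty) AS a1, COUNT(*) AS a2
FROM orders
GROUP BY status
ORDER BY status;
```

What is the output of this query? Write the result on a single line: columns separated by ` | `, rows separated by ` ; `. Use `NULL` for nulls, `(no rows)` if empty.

closed | 14 | 2 ; paid | 23 | 4 ; returned | 18 | 4

Group orders by status.
Per group compute: SUM(qty), COUNT(*).
  closed: ids {7, 18} → SUM(qty)=14, COUNT(*)=2
  paid: ids {3, 8, 27, 30} → SUM(qty)=23, COUNT(*)=4
  returned: ids {2, 11, 14, 24} → SUM(qty)=18, COUNT(*)=4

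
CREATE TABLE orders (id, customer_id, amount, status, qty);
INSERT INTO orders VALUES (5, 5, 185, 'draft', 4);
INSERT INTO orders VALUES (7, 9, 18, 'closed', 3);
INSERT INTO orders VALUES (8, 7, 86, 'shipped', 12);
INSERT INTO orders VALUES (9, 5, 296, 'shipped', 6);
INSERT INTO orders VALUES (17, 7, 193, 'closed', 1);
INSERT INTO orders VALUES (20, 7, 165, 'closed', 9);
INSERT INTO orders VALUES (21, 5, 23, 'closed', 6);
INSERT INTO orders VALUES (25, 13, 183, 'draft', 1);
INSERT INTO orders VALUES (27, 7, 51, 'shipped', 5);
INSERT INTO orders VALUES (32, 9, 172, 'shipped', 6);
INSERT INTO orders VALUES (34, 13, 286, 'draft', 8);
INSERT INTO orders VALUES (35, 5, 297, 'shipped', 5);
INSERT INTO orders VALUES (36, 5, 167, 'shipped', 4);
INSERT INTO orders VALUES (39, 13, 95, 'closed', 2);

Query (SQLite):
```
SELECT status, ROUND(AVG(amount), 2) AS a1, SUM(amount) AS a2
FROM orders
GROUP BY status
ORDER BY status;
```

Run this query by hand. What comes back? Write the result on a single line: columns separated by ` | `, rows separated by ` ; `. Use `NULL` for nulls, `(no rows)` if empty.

Group orders by status.
Per group compute: ROUND(AVG(amount), 2), SUM(amount).
  closed: ids {7, 17, 20, 21, 39} → ROUND(AVG(amount), 2)=98.8, SUM(amount)=494
  draft: ids {5, 25, 34} → ROUND(AVG(amount), 2)=218, SUM(amount)=654
  shipped: ids {8, 9, 27, 32, 35, 36} → ROUND(AVG(amount), 2)=178.17, SUM(amount)=1069

closed | 98.8 | 494 ; draft | 218 | 654 ; shipped | 178.17 | 1069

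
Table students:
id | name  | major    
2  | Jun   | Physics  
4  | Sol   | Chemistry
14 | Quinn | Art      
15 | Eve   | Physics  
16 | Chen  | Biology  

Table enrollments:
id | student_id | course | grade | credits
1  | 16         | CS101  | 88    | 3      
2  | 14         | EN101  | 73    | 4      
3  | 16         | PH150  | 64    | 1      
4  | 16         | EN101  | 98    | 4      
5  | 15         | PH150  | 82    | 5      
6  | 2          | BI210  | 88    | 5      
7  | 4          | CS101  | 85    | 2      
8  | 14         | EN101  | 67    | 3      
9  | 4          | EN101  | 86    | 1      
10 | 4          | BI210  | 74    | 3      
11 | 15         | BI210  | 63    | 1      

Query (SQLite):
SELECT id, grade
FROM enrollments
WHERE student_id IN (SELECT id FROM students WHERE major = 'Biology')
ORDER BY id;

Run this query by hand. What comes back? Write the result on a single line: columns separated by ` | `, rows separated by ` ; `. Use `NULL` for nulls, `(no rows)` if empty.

Inner query: students.id where major = 'Biology'.
Outer: keep enrollments rows whose student_id is in that set.
Inner query → {16}

1 | 88 ; 3 | 64 ; 4 | 98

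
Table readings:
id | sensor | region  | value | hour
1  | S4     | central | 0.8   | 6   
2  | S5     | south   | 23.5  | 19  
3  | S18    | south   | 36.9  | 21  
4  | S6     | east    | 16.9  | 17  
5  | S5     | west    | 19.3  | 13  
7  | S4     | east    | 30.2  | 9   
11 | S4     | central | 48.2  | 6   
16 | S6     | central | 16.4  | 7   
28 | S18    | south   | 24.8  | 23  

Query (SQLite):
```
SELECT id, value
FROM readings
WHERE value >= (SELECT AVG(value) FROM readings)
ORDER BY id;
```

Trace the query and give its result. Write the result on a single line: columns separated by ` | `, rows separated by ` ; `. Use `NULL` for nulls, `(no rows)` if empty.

3 | 36.9 ; 7 | 30.2 ; 11 | 48.2 ; 28 | 24.8

Scalar subquery: AVG(value) over all readings rows = 24.111111 (≈; comparison uses full precision).
Keep rows where value >= that value.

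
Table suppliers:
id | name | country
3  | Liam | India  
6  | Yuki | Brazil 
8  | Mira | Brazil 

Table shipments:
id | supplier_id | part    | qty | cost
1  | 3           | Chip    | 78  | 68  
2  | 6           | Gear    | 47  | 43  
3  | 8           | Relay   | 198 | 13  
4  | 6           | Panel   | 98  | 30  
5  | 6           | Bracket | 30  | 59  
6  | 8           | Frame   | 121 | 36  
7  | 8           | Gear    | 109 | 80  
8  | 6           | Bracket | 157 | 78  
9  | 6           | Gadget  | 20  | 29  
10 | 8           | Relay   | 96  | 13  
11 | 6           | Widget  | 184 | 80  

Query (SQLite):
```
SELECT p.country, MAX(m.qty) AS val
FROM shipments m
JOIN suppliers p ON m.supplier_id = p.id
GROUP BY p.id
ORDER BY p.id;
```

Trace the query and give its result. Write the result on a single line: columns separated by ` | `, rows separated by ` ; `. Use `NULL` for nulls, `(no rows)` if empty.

Join each shipments row to its suppliers via supplier_id.
Group joined rows by suppliers.id; compute MAX(m.qty) per group.
  3: ids {1} → MAX(m.qty)=78
  6: ids {2, 4, 5, 8, 9, 11} → MAX(m.qty)=184
  8: ids {3, 6, 7, 10} → MAX(m.qty)=198

India | 78 ; Brazil | 184 ; Brazil | 198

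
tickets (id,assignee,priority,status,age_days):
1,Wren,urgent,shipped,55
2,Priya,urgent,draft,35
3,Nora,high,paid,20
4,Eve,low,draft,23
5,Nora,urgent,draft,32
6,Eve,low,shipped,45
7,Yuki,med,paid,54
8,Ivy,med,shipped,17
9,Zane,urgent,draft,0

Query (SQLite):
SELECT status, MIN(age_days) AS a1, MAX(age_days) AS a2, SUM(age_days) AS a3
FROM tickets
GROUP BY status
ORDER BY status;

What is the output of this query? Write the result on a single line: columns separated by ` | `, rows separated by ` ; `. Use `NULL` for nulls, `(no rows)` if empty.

draft | 0 | 35 | 90 ; paid | 20 | 54 | 74 ; shipped | 17 | 55 | 117

Group tickets by status.
Per group compute: MIN(age_days), MAX(age_days), SUM(age_days).
  draft: ids {2, 4, 5, 9} → MIN(age_days)=0, MAX(age_days)=35, SUM(age_days)=90
  paid: ids {3, 7} → MIN(age_days)=20, MAX(age_days)=54, SUM(age_days)=74
  shipped: ids {1, 6, 8} → MIN(age_days)=17, MAX(age_days)=55, SUM(age_days)=117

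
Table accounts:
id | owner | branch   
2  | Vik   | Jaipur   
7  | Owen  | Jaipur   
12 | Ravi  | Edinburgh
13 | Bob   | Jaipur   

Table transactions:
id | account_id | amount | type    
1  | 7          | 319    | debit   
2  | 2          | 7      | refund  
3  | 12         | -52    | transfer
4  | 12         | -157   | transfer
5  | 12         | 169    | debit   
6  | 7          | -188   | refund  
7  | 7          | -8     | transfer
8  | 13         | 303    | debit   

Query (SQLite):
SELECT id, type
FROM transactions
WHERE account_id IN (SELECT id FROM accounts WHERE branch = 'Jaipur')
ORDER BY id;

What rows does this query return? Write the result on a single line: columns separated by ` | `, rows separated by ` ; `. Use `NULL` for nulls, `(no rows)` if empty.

1 | debit ; 2 | refund ; 6 | refund ; 7 | transfer ; 8 | debit

Inner query: accounts.id where branch = 'Jaipur'.
Outer: keep transactions rows whose account_id is in that set.
Inner query → {2, 7, 13}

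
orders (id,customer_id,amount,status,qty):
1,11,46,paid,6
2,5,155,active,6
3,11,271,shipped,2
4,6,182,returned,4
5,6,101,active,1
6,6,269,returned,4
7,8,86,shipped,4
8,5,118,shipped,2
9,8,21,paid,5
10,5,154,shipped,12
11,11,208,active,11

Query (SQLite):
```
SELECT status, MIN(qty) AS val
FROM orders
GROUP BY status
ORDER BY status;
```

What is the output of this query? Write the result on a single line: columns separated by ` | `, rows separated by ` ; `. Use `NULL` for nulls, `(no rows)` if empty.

active | 1 ; paid | 5 ; returned | 4 ; shipped | 2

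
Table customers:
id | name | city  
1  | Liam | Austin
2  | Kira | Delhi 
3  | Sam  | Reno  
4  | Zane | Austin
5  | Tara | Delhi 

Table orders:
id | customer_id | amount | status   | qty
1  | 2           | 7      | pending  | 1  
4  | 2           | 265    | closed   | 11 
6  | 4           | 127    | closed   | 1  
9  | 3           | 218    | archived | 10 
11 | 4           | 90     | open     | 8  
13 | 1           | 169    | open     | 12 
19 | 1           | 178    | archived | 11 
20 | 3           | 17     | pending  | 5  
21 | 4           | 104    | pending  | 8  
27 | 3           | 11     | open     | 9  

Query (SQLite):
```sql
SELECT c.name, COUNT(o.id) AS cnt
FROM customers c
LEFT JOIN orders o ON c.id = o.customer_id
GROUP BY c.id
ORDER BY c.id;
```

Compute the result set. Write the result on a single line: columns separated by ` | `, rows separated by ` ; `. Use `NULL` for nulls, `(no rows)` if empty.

LEFT JOIN keeps every customers row; unmatched ones get NULL for orders columns.
Group by customers.id and compute COUNT(o.id). COUNT(col) of an all-NULL group is 0.
  1: ids {13, 19} → COUNT(o.id)=2
  2: ids {1, 4} → COUNT(o.id)=2
  3: ids {9, 20, 27} → COUNT(o.id)=3
  4: ids {6, 11, 21} → COUNT(o.id)=3
  5: ids {—} → COUNT(o.id)=0

Liam | 2 ; Kira | 2 ; Sam | 3 ; Zane | 3 ; Tara | 0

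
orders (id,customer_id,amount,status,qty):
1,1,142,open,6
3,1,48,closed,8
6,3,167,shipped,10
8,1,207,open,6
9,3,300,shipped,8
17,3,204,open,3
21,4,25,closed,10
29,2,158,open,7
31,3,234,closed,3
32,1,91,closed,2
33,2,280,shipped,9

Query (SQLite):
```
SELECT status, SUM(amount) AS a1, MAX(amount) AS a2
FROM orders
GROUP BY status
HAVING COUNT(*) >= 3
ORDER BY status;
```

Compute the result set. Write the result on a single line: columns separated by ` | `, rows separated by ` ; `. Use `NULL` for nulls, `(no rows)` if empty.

closed | 398 | 234 ; open | 711 | 207 ; shipped | 747 | 300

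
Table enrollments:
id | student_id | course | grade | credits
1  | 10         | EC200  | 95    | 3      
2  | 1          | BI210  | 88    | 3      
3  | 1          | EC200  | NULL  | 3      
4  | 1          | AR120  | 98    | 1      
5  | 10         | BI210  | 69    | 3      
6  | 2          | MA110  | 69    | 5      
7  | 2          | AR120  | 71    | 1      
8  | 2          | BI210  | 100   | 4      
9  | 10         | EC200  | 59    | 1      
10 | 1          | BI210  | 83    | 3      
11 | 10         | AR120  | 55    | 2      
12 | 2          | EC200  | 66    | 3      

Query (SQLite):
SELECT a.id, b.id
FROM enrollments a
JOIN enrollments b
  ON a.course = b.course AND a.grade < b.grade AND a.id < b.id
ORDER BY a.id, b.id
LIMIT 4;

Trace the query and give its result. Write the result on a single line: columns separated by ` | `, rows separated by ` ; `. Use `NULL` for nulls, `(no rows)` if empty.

Pairs (a,b) with same course, a.grade < b.grade, a.id < b.id.
course groups: AR120:{4,7,11} BI210:{2,5,8,10} EC200:{1,3,9,12} MA110:{6}
Ordered by (a.id, b.id); first 4.

2 | 8 ; 5 | 8 ; 5 | 10 ; 9 | 12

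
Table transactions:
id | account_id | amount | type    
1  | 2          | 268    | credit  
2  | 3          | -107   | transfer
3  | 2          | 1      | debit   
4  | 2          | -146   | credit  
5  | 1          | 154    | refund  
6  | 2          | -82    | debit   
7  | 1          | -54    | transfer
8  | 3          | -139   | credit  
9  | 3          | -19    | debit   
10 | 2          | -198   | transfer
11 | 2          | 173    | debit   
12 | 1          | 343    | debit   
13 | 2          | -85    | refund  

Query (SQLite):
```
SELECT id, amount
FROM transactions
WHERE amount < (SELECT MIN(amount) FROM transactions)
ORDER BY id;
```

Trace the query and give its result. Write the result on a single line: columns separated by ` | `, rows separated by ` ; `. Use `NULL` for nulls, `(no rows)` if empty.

(no rows)

Scalar subquery: MIN(amount) over all transactions rows = -198.
Keep rows where amount < that value.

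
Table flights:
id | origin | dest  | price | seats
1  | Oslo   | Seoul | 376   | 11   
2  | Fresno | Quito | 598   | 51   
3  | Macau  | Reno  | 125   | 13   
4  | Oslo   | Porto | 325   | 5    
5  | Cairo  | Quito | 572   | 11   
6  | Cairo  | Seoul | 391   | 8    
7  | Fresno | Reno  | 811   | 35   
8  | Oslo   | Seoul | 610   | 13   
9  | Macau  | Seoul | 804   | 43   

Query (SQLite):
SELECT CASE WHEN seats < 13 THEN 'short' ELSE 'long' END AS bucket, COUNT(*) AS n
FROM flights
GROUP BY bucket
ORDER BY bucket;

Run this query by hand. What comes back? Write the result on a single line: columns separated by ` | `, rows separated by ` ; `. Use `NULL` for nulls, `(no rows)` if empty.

Bucket rows by seats < 13 → 'short' else 'long'; count each bucket.

long | 5 ; short | 4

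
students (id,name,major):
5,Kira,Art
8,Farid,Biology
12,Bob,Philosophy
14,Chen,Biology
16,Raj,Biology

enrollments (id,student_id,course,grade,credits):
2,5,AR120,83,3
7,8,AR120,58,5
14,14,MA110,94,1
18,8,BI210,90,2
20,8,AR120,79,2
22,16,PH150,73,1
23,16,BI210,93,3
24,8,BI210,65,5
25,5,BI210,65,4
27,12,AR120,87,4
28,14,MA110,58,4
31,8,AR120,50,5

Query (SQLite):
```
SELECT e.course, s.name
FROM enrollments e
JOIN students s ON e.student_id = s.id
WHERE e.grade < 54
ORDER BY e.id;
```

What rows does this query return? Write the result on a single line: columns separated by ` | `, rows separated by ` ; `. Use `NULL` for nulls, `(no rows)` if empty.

AR120 | Farid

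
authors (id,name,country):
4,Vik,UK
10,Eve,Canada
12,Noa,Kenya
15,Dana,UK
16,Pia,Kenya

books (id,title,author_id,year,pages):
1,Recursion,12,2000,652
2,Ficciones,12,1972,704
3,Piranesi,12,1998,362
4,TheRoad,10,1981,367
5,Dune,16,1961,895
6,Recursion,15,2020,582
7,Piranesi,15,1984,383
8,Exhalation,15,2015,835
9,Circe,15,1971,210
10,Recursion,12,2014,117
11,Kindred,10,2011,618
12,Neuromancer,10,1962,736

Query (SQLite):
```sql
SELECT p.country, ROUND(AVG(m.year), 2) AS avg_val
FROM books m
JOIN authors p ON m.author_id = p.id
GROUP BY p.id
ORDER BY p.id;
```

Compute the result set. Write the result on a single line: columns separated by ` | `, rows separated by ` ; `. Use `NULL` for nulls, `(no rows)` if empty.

Join each books row to its authors via author_id.
Group joined rows by authors.id; compute ROUND(AVG(m.year), 2) per group.
  10: ids {4, 11, 12} → ROUND(AVG(m.year), 2)=1984.67
  12: ids {1, 2, 3, 10} → ROUND(AVG(m.year), 2)=1996
  15: ids {6, 7, 8, 9} → ROUND(AVG(m.year), 2)=1997.5
  16: ids {5} → ROUND(AVG(m.year), 2)=1961

Canada | 1984.67 ; Kenya | 1996 ; UK | 1997.5 ; Kenya | 1961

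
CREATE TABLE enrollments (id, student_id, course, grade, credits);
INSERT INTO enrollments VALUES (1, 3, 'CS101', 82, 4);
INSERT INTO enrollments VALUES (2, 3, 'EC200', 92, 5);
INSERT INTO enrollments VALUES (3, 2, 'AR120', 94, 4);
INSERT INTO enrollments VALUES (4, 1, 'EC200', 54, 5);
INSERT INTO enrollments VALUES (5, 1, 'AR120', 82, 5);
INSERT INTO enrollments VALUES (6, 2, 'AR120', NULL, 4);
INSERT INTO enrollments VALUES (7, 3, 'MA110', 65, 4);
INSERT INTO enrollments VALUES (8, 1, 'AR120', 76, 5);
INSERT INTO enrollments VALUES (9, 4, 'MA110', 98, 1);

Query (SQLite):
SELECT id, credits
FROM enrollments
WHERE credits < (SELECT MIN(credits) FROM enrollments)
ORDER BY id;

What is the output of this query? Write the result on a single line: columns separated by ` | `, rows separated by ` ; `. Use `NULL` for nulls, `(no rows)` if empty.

(no rows)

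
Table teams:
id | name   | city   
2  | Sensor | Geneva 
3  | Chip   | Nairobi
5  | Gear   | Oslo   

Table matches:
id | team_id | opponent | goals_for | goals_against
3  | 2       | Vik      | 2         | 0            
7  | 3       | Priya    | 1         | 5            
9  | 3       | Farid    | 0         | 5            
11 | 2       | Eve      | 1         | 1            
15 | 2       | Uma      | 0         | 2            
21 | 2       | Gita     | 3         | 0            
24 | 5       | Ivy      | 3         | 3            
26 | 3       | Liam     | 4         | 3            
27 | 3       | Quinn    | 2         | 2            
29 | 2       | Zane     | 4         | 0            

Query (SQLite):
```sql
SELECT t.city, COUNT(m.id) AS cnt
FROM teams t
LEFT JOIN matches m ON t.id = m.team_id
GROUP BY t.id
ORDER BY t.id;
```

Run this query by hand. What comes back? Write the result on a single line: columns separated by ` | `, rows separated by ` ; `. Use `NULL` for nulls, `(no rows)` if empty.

Geneva | 5 ; Nairobi | 4 ; Oslo | 1

LEFT JOIN keeps every teams row; unmatched ones get NULL for matches columns.
Group by teams.id and compute COUNT(m.id). COUNT(col) of an all-NULL group is 0.
  2: ids {3, 11, 15, 21, 29} → COUNT(m.id)=5
  3: ids {7, 9, 26, 27} → COUNT(m.id)=4
  5: ids {24} → COUNT(m.id)=1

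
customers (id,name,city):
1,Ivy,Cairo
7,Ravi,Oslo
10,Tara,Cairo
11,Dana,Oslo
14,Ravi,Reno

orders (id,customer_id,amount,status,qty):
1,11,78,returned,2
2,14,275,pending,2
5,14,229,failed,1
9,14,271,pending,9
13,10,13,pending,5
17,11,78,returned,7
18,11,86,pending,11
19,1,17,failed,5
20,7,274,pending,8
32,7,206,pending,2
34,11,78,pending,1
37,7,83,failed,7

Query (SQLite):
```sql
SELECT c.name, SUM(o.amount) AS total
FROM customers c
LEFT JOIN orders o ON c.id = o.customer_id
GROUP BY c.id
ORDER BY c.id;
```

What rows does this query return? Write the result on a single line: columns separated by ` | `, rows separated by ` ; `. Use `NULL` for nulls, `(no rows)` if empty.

Ivy | 17 ; Ravi | 563 ; Tara | 13 ; Dana | 320 ; Ravi | 775

LEFT JOIN keeps every customers row; unmatched ones get NULL for orders columns.
Group by customers.id and compute SUM(o.amount). SUM over an all-NULL group is NULL.
  1: ids {19} → SUM(o.amount)=17
  7: ids {20, 32, 37} → SUM(o.amount)=563
  10: ids {13} → SUM(o.amount)=13
  11: ids {1, 17, 18, 34} → SUM(o.amount)=320
  14: ids {2, 5, 9} → SUM(o.amount)=775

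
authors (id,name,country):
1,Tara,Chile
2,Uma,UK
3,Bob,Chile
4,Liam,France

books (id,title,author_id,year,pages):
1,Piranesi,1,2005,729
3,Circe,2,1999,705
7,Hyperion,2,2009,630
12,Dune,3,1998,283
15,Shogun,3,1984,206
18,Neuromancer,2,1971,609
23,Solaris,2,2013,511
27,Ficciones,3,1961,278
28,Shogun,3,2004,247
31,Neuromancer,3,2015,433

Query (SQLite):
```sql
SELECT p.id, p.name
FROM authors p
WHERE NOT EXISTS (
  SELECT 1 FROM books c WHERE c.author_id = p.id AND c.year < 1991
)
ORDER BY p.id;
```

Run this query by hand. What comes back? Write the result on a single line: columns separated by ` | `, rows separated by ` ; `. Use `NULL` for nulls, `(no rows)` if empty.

1 | Tara ; 4 | Liam

For each authors row, check whether any books with matching author_id has year < 1991.
Keep rows where that is false.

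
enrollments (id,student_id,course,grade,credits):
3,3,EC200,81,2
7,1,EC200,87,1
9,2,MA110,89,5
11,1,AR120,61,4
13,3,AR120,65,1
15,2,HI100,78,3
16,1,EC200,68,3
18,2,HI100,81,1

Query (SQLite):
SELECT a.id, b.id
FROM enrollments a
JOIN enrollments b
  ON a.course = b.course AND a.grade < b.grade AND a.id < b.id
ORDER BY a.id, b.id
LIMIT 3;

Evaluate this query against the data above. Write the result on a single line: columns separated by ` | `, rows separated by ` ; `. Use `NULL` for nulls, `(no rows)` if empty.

Pairs (a,b) with same course, a.grade < b.grade, a.id < b.id.
course groups: AR120:{11,13} EC200:{3,7,16} HI100:{15,18} MA110:{9}
Ordered by (a.id, b.id); first 3.

3 | 7 ; 11 | 13 ; 15 | 18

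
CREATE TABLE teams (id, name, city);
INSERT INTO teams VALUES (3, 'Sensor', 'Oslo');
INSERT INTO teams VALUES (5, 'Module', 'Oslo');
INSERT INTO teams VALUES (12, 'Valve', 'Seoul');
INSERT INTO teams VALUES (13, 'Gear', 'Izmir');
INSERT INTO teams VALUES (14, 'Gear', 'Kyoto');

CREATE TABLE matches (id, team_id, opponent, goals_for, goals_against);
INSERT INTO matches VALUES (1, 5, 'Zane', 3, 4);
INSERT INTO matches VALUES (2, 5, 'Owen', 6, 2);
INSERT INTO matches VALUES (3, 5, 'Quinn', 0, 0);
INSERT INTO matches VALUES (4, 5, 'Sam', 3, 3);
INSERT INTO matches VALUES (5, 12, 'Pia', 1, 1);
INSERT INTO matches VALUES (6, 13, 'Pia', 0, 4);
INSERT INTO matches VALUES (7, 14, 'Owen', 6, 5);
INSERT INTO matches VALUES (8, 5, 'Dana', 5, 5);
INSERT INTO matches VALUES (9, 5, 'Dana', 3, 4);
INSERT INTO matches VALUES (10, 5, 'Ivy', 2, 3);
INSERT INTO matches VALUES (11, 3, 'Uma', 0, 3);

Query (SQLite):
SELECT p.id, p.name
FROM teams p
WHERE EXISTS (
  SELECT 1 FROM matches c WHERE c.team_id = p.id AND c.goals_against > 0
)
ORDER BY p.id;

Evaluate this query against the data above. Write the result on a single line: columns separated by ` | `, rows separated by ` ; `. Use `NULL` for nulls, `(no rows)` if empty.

For each teams row, check whether any matches with matching team_id has goals_against > 0.
Keep rows where that is true.

3 | Sensor ; 5 | Module ; 12 | Valve ; 13 | Gear ; 14 | Gear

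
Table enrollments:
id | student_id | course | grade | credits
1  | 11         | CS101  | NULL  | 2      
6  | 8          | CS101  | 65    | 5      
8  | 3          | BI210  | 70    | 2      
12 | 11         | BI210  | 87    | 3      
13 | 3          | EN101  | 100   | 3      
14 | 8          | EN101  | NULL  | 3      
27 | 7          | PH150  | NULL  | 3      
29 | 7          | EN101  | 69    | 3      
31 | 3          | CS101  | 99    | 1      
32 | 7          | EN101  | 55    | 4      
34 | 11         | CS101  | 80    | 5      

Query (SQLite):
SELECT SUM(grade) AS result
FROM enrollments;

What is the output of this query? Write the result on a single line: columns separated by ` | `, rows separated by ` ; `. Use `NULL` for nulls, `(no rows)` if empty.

All grade values: [NULL, 65, 70, 87, 100, NULL, NULL, 69, 99, 55, 80].
SUM of non-NULL values = 625.

625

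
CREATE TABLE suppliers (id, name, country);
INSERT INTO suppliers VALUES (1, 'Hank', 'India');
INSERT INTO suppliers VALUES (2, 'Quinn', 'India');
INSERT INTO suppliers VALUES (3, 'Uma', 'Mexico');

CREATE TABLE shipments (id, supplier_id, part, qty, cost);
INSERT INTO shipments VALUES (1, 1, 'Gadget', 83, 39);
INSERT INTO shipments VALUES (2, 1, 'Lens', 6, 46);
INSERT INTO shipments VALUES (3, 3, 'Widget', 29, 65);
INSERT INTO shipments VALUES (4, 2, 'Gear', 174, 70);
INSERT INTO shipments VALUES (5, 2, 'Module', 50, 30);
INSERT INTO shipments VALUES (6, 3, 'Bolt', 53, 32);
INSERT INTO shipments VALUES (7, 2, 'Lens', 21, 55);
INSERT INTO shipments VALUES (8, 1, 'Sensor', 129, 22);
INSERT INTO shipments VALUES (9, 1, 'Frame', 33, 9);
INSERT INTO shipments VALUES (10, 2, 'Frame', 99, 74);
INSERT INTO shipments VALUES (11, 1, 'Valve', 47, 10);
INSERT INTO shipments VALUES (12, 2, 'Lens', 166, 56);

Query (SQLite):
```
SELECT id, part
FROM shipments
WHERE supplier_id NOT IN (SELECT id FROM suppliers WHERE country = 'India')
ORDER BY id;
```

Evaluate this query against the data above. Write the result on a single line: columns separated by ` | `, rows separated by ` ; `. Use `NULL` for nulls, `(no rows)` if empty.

3 | Widget ; 6 | Bolt

Inner query: suppliers.id where country = 'India'.
Outer: keep shipments rows whose supplier_id is not in that set.
Inner query → {1, 2}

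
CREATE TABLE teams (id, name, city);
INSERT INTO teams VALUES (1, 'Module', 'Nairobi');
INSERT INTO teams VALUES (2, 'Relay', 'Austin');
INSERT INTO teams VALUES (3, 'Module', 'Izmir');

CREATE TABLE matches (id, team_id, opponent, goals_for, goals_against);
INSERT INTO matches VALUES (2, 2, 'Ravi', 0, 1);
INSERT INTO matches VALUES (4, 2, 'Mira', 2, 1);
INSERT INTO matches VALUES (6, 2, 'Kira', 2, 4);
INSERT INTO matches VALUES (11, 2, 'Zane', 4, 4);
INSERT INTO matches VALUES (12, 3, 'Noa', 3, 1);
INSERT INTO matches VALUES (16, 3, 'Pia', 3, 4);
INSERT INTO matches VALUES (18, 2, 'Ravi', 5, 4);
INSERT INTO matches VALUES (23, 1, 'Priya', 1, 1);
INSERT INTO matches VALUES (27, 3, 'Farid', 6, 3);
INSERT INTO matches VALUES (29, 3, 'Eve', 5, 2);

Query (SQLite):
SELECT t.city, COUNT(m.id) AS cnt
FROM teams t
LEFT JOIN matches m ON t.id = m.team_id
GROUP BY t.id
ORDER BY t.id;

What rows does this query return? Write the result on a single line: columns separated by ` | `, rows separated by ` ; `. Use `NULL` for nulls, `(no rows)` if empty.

Nairobi | 1 ; Austin | 5 ; Izmir | 4

LEFT JOIN keeps every teams row; unmatched ones get NULL for matches columns.
Group by teams.id and compute COUNT(m.id). COUNT(col) of an all-NULL group is 0.
  1: ids {23} → COUNT(m.id)=1
  2: ids {2, 4, 6, 11, 18} → COUNT(m.id)=5
  3: ids {12, 16, 27, 29} → COUNT(m.id)=4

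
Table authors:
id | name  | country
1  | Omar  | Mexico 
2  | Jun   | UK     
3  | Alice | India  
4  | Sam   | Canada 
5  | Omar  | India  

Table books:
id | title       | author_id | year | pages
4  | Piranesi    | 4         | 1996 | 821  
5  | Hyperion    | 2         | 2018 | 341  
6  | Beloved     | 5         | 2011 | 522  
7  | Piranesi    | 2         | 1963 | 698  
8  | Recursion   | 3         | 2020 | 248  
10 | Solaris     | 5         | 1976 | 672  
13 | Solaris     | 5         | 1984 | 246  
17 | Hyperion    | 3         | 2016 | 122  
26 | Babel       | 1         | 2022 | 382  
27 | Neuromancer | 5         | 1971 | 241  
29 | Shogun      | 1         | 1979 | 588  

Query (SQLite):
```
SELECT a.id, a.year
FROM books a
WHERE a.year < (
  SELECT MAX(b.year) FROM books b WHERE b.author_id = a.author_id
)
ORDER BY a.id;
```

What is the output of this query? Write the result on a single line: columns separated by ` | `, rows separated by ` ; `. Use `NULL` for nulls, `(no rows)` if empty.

7 | 1963 ; 10 | 1976 ; 13 | 1984 ; 17 | 2016 ; 27 | 1971 ; 29 | 1979

For each books row a, compute MAX(year) over rows sharing a.author_id.
Keep row a if a.year < that per-group MAX.
  author_id=1: MAX(year) = 2022
  author_id=2: MAX(year) = 2018
  author_id=3: MAX(year) = 2020
  author_id=4: MAX(year) = 1996
  author_id=5: MAX(year) = 2011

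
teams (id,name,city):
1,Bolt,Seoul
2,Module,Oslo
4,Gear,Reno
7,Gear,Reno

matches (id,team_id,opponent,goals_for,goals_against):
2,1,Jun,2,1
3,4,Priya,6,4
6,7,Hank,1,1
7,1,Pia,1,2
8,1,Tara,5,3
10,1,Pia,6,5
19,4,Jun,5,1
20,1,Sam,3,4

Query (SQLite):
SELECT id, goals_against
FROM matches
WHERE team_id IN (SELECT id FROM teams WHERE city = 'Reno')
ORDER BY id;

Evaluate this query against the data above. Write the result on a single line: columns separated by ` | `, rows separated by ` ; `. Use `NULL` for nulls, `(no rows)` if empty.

3 | 4 ; 6 | 1 ; 19 | 1

Inner query: teams.id where city = 'Reno'.
Outer: keep matches rows whose team_id is in that set.
Inner query → {4, 7}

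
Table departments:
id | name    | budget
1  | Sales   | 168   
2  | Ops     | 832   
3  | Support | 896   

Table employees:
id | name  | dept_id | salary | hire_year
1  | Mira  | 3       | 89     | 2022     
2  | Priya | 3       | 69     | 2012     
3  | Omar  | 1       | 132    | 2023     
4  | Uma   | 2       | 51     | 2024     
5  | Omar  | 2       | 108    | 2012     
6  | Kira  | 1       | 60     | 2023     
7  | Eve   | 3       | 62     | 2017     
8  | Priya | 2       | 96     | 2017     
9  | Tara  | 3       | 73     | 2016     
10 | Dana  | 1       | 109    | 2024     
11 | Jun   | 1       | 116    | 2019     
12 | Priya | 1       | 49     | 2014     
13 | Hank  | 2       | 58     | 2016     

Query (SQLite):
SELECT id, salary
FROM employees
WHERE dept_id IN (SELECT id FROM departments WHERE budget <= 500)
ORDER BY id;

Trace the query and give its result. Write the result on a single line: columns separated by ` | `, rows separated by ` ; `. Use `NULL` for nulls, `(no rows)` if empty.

Inner query: departments.id where budget <= 500.
Outer: keep employees rows whose dept_id is in that set.
Inner query → {1}

3 | 132 ; 6 | 60 ; 10 | 109 ; 11 | 116 ; 12 | 49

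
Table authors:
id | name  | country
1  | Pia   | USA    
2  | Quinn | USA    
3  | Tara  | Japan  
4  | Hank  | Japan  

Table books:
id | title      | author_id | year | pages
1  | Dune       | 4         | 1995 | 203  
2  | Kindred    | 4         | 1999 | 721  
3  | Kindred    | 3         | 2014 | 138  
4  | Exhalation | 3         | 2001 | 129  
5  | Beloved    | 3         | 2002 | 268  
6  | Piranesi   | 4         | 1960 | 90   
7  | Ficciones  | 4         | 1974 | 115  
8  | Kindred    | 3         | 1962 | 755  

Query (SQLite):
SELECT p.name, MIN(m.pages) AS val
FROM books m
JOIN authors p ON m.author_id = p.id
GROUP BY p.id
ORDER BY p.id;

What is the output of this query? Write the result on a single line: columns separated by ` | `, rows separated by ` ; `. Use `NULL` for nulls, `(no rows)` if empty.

Join each books row to its authors via author_id.
Group joined rows by authors.id; compute MIN(m.pages) per group.
  3: ids {3, 4, 5, 8} → MIN(m.pages)=129
  4: ids {1, 2, 6, 7} → MIN(m.pages)=90

Tara | 129 ; Hank | 90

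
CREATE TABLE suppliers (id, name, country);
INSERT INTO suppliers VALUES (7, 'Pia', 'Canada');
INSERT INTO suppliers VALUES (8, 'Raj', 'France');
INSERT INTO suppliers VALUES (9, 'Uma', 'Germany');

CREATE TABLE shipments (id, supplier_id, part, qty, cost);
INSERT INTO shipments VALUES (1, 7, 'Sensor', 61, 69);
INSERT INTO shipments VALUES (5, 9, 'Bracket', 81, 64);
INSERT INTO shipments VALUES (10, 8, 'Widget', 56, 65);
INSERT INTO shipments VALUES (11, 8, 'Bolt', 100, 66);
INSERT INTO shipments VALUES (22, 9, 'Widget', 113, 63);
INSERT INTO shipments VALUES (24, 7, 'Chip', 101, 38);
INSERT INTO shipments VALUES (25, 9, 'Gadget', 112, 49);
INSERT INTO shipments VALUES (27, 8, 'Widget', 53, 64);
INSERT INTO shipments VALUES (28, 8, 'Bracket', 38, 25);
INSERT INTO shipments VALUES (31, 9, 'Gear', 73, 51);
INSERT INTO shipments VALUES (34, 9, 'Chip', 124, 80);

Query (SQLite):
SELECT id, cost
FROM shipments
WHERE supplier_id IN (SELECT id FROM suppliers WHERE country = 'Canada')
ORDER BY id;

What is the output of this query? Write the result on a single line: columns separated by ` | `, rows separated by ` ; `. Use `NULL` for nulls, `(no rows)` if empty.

Inner query: suppliers.id where country = 'Canada'.
Outer: keep shipments rows whose supplier_id is in that set.
Inner query → {7}

1 | 69 ; 24 | 38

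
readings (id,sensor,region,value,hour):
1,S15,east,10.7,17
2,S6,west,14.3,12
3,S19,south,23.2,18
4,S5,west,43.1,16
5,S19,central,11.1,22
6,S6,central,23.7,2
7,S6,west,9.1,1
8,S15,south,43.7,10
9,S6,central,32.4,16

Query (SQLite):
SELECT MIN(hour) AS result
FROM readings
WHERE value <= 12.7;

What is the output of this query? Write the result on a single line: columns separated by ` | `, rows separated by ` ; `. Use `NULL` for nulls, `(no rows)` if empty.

1

Rows where value <= 12.7 → hour values: [17, 22, 1].
MIN of non-NULL values = 1.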